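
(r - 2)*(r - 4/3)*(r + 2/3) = r^3 - 8*r^2/3 + 4*r/9 + 16/9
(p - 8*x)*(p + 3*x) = p^2 - 5*p*x - 24*x^2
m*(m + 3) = m^2 + 3*m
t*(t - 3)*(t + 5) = t^3 + 2*t^2 - 15*t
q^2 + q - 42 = (q - 6)*(q + 7)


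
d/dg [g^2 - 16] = 2*g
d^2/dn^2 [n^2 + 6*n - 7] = 2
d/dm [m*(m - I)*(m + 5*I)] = 3*m^2 + 8*I*m + 5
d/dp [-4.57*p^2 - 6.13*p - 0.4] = -9.14*p - 6.13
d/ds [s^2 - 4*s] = 2*s - 4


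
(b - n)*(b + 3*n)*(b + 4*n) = b^3 + 6*b^2*n + 5*b*n^2 - 12*n^3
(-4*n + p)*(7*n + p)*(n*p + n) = -28*n^3*p - 28*n^3 + 3*n^2*p^2 + 3*n^2*p + n*p^3 + n*p^2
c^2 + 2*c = c*(c + 2)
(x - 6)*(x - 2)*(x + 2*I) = x^3 - 8*x^2 + 2*I*x^2 + 12*x - 16*I*x + 24*I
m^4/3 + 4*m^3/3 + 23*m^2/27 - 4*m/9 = m*(m/3 + 1)*(m - 1/3)*(m + 4/3)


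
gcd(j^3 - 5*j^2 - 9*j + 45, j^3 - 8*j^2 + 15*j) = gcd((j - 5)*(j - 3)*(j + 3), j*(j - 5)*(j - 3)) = j^2 - 8*j + 15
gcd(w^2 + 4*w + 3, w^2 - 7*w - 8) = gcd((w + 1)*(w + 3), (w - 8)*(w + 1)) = w + 1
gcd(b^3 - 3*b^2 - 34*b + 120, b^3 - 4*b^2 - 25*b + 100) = b^2 - 9*b + 20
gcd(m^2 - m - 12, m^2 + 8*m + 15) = m + 3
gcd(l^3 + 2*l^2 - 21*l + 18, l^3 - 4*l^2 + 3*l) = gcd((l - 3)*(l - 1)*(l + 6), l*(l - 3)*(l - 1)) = l^2 - 4*l + 3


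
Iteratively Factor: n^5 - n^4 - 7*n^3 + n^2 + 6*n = (n + 2)*(n^4 - 3*n^3 - n^2 + 3*n) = (n + 1)*(n + 2)*(n^3 - 4*n^2 + 3*n) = (n - 1)*(n + 1)*(n + 2)*(n^2 - 3*n) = (n - 3)*(n - 1)*(n + 1)*(n + 2)*(n)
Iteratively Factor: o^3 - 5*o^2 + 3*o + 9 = (o - 3)*(o^2 - 2*o - 3) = (o - 3)^2*(o + 1)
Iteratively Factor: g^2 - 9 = (g + 3)*(g - 3)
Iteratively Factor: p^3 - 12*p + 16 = (p - 2)*(p^2 + 2*p - 8) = (p - 2)*(p + 4)*(p - 2)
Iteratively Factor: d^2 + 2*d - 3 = (d - 1)*(d + 3)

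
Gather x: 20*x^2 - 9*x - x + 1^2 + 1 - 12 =20*x^2 - 10*x - 10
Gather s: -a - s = -a - s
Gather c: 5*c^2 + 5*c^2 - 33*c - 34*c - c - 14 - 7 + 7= 10*c^2 - 68*c - 14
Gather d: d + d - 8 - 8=2*d - 16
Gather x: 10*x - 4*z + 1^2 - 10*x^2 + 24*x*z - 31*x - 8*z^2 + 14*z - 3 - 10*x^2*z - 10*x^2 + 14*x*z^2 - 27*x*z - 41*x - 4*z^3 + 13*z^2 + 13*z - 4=x^2*(-10*z - 20) + x*(14*z^2 - 3*z - 62) - 4*z^3 + 5*z^2 + 23*z - 6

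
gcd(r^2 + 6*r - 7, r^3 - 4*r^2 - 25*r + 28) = r - 1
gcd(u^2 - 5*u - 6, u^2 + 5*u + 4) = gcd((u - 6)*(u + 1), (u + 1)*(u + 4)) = u + 1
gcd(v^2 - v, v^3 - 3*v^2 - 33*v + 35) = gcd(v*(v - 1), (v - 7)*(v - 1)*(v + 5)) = v - 1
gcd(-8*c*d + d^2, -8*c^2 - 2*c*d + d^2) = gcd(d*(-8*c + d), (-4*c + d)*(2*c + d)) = 1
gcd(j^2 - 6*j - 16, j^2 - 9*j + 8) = j - 8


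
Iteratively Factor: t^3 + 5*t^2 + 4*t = (t)*(t^2 + 5*t + 4) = t*(t + 1)*(t + 4)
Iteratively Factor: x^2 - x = (x - 1)*(x)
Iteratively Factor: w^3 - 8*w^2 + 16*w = (w - 4)*(w^2 - 4*w) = (w - 4)^2*(w)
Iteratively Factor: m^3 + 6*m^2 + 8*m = (m)*(m^2 + 6*m + 8) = m*(m + 2)*(m + 4)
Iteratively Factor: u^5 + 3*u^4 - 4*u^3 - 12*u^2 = (u + 3)*(u^4 - 4*u^2) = u*(u + 3)*(u^3 - 4*u) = u*(u - 2)*(u + 3)*(u^2 + 2*u) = u^2*(u - 2)*(u + 3)*(u + 2)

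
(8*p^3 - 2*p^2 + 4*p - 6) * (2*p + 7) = 16*p^4 + 52*p^3 - 6*p^2 + 16*p - 42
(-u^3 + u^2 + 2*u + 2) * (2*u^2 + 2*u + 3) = -2*u^5 + 3*u^3 + 11*u^2 + 10*u + 6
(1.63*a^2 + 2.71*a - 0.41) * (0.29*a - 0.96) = 0.4727*a^3 - 0.7789*a^2 - 2.7205*a + 0.3936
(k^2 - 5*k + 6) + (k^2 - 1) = 2*k^2 - 5*k + 5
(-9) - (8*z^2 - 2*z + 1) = -8*z^2 + 2*z - 10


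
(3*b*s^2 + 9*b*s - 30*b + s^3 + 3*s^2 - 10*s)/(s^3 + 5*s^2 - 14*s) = (3*b*s + 15*b + s^2 + 5*s)/(s*(s + 7))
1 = 1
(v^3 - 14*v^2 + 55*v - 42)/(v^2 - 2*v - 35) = (v^2 - 7*v + 6)/(v + 5)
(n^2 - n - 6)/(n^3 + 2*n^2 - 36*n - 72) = (n - 3)/(n^2 - 36)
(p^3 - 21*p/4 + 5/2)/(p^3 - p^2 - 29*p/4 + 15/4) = (p - 2)/(p - 3)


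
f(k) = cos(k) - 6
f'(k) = -sin(k)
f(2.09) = -6.50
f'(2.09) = -0.87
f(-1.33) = -5.76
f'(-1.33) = 0.97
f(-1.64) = -6.07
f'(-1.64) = 1.00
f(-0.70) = -5.24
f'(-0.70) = 0.64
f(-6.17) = -5.01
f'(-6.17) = -0.11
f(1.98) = -6.40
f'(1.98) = -0.92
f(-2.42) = -6.75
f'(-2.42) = 0.66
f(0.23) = -5.03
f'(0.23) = -0.23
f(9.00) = -6.91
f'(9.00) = -0.41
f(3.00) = -6.99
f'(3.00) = -0.14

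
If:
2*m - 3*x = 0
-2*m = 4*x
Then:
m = 0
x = 0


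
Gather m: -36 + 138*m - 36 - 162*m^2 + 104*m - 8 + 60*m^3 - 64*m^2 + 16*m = 60*m^3 - 226*m^2 + 258*m - 80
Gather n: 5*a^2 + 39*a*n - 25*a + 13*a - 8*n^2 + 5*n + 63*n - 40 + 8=5*a^2 - 12*a - 8*n^2 + n*(39*a + 68) - 32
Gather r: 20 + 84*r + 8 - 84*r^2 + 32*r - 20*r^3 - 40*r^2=-20*r^3 - 124*r^2 + 116*r + 28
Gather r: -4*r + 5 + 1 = 6 - 4*r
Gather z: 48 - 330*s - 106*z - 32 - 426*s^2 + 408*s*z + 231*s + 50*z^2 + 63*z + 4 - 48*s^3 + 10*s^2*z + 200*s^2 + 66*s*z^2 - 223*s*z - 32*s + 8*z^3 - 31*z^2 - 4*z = -48*s^3 - 226*s^2 - 131*s + 8*z^3 + z^2*(66*s + 19) + z*(10*s^2 + 185*s - 47) + 20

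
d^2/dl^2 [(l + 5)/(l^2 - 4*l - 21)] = 2*((-3*l - 1)*(-l^2 + 4*l + 21) - 4*(l - 2)^2*(l + 5))/(-l^2 + 4*l + 21)^3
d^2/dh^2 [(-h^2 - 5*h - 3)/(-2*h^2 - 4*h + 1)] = 6*(4*h^3 + 14*h^2 + 34*h + 25)/(8*h^6 + 48*h^5 + 84*h^4 + 16*h^3 - 42*h^2 + 12*h - 1)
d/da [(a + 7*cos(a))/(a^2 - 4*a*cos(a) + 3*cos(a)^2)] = (-11*a^2*sin(a) - a^2 + 3*a*sin(2*a) - 14*a*cos(a) + 21*sin(a)/4 + 21*sin(3*a)/4 + 31*cos(2*a)/2 + 31/2)/((a - 3*cos(a))^2*(a - cos(a))^2)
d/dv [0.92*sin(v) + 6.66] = 0.92*cos(v)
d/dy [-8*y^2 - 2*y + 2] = -16*y - 2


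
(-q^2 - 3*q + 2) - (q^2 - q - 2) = -2*q^2 - 2*q + 4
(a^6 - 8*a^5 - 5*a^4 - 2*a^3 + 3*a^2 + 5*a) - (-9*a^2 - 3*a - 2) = a^6 - 8*a^5 - 5*a^4 - 2*a^3 + 12*a^2 + 8*a + 2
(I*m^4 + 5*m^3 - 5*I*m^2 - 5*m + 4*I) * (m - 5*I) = I*m^5 + 10*m^4 - 30*I*m^3 - 30*m^2 + 29*I*m + 20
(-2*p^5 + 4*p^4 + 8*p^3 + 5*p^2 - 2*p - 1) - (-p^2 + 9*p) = -2*p^5 + 4*p^4 + 8*p^3 + 6*p^2 - 11*p - 1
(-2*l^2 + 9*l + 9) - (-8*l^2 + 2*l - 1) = 6*l^2 + 7*l + 10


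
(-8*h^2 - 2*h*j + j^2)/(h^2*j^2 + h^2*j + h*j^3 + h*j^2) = (-8*h^2 - 2*h*j + j^2)/(h*j*(h*j + h + j^2 + j))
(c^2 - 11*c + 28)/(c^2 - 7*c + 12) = (c - 7)/(c - 3)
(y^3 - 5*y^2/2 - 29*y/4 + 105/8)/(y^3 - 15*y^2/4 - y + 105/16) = 2*(2*y + 5)/(4*y + 5)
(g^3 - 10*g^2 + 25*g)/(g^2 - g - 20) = g*(g - 5)/(g + 4)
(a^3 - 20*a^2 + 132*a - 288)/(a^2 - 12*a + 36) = a - 8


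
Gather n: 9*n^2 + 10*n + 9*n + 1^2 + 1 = 9*n^2 + 19*n + 2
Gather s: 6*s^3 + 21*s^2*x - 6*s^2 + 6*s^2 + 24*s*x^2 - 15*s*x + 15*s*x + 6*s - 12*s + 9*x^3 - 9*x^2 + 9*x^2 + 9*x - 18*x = 6*s^3 + 21*s^2*x + s*(24*x^2 - 6) + 9*x^3 - 9*x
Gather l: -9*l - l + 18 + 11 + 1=30 - 10*l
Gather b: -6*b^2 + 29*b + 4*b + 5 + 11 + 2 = -6*b^2 + 33*b + 18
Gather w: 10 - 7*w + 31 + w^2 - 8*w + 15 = w^2 - 15*w + 56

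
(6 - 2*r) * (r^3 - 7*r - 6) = -2*r^4 + 6*r^3 + 14*r^2 - 30*r - 36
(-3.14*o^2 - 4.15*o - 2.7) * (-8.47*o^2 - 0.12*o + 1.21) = 26.5958*o^4 + 35.5273*o^3 + 19.5676*o^2 - 4.6975*o - 3.267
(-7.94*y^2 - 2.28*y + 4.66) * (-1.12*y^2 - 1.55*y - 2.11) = 8.8928*y^4 + 14.8606*y^3 + 15.0682*y^2 - 2.4122*y - 9.8326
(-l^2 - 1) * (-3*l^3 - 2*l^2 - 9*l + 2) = 3*l^5 + 2*l^4 + 12*l^3 + 9*l - 2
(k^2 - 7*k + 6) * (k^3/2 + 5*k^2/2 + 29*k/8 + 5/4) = k^5/2 - k^4 - 87*k^3/8 - 73*k^2/8 + 13*k + 15/2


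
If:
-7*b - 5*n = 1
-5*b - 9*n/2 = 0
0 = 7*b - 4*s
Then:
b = -9/13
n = 10/13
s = -63/52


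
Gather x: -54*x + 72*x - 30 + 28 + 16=18*x + 14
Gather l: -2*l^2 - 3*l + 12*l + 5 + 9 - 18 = -2*l^2 + 9*l - 4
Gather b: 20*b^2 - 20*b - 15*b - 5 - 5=20*b^2 - 35*b - 10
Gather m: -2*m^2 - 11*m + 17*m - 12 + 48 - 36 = -2*m^2 + 6*m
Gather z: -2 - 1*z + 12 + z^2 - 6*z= z^2 - 7*z + 10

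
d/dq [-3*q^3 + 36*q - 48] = 36 - 9*q^2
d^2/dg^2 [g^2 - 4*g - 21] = 2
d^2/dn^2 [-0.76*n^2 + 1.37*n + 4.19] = -1.52000000000000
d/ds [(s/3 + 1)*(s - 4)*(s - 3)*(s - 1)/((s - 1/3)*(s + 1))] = (6*s^5 - 9*s^4 - 24*s^3 - 130*s^2 + 226*s + 27)/(9*s^4 + 12*s^3 - 2*s^2 - 4*s + 1)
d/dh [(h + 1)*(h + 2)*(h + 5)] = 3*h^2 + 16*h + 17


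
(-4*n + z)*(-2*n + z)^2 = -16*n^3 + 20*n^2*z - 8*n*z^2 + z^3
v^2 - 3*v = v*(v - 3)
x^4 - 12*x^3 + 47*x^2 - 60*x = x*(x - 5)*(x - 4)*(x - 3)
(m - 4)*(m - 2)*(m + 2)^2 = m^4 - 2*m^3 - 12*m^2 + 8*m + 32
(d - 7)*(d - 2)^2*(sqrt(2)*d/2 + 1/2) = sqrt(2)*d^4/2 - 11*sqrt(2)*d^3/2 + d^3/2 - 11*d^2/2 + 16*sqrt(2)*d^2 - 14*sqrt(2)*d + 16*d - 14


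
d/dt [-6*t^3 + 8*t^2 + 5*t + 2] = -18*t^2 + 16*t + 5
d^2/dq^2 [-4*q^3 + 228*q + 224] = -24*q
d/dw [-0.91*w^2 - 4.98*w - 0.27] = -1.82*w - 4.98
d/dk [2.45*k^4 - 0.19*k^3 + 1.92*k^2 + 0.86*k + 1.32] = 9.8*k^3 - 0.57*k^2 + 3.84*k + 0.86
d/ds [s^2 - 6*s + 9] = 2*s - 6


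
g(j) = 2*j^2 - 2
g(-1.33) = 1.54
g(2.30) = 8.58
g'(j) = 4*j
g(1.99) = 5.92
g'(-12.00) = -48.00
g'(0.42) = 1.68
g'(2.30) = 9.20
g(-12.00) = 286.00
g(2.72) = 12.80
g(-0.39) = -1.70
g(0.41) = -1.66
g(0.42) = -1.65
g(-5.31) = 54.39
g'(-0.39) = -1.56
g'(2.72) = 10.88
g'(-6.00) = -24.00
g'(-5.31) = -21.24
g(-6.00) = 70.00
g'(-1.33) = -5.32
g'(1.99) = 7.96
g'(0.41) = 1.64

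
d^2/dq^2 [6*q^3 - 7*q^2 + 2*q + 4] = 36*q - 14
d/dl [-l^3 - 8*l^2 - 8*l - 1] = -3*l^2 - 16*l - 8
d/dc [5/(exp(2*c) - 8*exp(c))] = 10*(4 - exp(c))*exp(-c)/(exp(c) - 8)^2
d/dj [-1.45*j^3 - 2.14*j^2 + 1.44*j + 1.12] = -4.35*j^2 - 4.28*j + 1.44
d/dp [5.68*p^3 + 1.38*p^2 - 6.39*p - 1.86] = 17.04*p^2 + 2.76*p - 6.39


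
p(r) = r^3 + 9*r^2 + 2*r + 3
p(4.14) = 236.49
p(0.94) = 13.66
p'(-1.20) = -15.28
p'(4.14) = 127.94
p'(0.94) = 21.57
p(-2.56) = 40.09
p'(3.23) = 91.44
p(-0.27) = 3.10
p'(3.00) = 83.00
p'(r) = 3*r^2 + 18*r + 2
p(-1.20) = 11.83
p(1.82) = 42.48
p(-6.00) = 99.00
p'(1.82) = 44.70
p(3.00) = 117.00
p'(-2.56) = -24.42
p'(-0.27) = -2.64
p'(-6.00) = 2.00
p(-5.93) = 99.10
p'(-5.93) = 0.75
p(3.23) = 137.05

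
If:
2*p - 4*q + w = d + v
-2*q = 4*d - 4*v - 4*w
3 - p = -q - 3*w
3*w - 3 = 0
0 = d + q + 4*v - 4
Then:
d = -44/13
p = 186/13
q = 108/13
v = -3/13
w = 1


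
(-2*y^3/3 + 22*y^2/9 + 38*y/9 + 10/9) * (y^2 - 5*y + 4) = -2*y^5/3 + 52*y^4/9 - 32*y^3/3 - 92*y^2/9 + 34*y/3 + 40/9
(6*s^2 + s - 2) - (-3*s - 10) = 6*s^2 + 4*s + 8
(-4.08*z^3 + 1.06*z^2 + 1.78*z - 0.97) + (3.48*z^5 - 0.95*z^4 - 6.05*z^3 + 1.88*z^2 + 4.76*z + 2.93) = 3.48*z^5 - 0.95*z^4 - 10.13*z^3 + 2.94*z^2 + 6.54*z + 1.96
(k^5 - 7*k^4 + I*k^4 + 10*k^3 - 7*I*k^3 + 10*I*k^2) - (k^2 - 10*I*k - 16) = k^5 - 7*k^4 + I*k^4 + 10*k^3 - 7*I*k^3 - k^2 + 10*I*k^2 + 10*I*k + 16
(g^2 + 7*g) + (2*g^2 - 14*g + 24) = 3*g^2 - 7*g + 24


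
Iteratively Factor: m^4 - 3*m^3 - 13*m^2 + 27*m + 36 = (m + 3)*(m^3 - 6*m^2 + 5*m + 12) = (m - 3)*(m + 3)*(m^2 - 3*m - 4) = (m - 4)*(m - 3)*(m + 3)*(m + 1)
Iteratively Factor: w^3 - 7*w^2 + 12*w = (w - 3)*(w^2 - 4*w) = w*(w - 3)*(w - 4)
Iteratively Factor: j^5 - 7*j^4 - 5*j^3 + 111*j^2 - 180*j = (j - 3)*(j^4 - 4*j^3 - 17*j^2 + 60*j) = (j - 5)*(j - 3)*(j^3 + j^2 - 12*j) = (j - 5)*(j - 3)^2*(j^2 + 4*j) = (j - 5)*(j - 3)^2*(j + 4)*(j)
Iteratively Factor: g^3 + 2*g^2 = (g + 2)*(g^2) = g*(g + 2)*(g)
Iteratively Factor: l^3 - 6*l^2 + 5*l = (l - 5)*(l^2 - l) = l*(l - 5)*(l - 1)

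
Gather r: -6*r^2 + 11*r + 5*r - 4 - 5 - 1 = -6*r^2 + 16*r - 10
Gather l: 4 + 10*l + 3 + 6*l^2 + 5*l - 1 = 6*l^2 + 15*l + 6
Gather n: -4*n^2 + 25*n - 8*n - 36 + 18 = -4*n^2 + 17*n - 18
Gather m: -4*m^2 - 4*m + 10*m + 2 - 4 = -4*m^2 + 6*m - 2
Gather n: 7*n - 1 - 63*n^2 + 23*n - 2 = -63*n^2 + 30*n - 3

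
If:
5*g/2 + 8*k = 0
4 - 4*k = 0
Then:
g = -16/5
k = 1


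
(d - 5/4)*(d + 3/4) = d^2 - d/2 - 15/16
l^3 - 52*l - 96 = (l - 8)*(l + 2)*(l + 6)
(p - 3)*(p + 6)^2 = p^3 + 9*p^2 - 108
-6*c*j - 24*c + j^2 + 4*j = (-6*c + j)*(j + 4)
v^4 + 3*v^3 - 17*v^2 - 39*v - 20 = (v - 4)*(v + 1)^2*(v + 5)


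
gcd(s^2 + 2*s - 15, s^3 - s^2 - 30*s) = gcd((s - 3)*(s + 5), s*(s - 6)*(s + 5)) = s + 5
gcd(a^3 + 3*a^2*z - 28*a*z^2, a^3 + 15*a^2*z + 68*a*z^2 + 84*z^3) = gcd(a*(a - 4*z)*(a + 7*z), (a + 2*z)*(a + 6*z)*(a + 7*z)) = a + 7*z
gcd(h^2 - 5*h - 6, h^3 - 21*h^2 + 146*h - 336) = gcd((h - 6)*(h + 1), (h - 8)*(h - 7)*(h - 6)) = h - 6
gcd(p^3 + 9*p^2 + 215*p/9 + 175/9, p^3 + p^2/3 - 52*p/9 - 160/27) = p + 5/3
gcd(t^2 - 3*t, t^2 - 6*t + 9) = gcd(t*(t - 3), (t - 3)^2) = t - 3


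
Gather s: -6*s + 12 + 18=30 - 6*s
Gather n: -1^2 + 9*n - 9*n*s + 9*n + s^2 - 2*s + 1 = n*(18 - 9*s) + s^2 - 2*s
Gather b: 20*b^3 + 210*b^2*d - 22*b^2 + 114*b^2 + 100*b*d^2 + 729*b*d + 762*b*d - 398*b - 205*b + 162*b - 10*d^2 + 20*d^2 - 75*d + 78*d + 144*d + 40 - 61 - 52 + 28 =20*b^3 + b^2*(210*d + 92) + b*(100*d^2 + 1491*d - 441) + 10*d^2 + 147*d - 45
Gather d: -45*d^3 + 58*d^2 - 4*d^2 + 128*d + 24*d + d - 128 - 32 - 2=-45*d^3 + 54*d^2 + 153*d - 162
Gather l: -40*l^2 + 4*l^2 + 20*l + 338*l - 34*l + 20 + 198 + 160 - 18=-36*l^2 + 324*l + 360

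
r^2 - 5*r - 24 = (r - 8)*(r + 3)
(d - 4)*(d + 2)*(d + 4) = d^3 + 2*d^2 - 16*d - 32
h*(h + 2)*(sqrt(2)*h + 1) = sqrt(2)*h^3 + h^2 + 2*sqrt(2)*h^2 + 2*h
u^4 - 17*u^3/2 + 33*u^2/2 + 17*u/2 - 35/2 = (u - 5)*(u - 7/2)*(u - 1)*(u + 1)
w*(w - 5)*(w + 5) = w^3 - 25*w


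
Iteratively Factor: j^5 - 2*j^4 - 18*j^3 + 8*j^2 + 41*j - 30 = (j + 3)*(j^4 - 5*j^3 - 3*j^2 + 17*j - 10) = (j - 5)*(j + 3)*(j^3 - 3*j + 2) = (j - 5)*(j + 2)*(j + 3)*(j^2 - 2*j + 1) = (j - 5)*(j - 1)*(j + 2)*(j + 3)*(j - 1)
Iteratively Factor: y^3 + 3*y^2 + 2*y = (y + 2)*(y^2 + y) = (y + 1)*(y + 2)*(y)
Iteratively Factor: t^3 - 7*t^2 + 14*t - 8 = (t - 4)*(t^2 - 3*t + 2) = (t - 4)*(t - 2)*(t - 1)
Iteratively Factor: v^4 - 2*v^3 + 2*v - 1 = (v + 1)*(v^3 - 3*v^2 + 3*v - 1) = (v - 1)*(v + 1)*(v^2 - 2*v + 1) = (v - 1)^2*(v + 1)*(v - 1)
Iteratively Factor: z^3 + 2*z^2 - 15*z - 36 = (z + 3)*(z^2 - z - 12) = (z + 3)^2*(z - 4)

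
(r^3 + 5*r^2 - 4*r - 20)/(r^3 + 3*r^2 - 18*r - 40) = (r - 2)/(r - 4)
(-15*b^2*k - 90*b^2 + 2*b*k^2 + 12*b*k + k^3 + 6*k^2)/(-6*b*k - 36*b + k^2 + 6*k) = (15*b^2 - 2*b*k - k^2)/(6*b - k)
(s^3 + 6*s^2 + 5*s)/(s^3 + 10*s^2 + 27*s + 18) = s*(s + 5)/(s^2 + 9*s + 18)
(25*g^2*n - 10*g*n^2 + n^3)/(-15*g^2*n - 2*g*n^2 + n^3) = (-5*g + n)/(3*g + n)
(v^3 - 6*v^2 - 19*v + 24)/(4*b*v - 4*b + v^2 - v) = (v^2 - 5*v - 24)/(4*b + v)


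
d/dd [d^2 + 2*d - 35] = 2*d + 2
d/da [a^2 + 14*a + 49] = 2*a + 14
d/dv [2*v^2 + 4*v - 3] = 4*v + 4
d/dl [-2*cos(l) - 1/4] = 2*sin(l)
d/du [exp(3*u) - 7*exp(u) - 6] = (3*exp(2*u) - 7)*exp(u)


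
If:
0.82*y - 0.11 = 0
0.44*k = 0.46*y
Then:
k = 0.14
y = 0.13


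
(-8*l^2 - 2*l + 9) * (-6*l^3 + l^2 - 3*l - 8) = 48*l^5 + 4*l^4 - 32*l^3 + 79*l^2 - 11*l - 72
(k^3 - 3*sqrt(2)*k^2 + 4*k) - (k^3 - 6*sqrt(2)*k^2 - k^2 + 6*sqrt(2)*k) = k^2 + 3*sqrt(2)*k^2 - 6*sqrt(2)*k + 4*k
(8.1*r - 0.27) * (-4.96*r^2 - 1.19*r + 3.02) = -40.176*r^3 - 8.2998*r^2 + 24.7833*r - 0.8154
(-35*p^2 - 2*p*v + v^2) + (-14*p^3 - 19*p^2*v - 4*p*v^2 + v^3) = -14*p^3 - 19*p^2*v - 35*p^2 - 4*p*v^2 - 2*p*v + v^3 + v^2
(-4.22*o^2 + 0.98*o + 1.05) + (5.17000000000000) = -4.22*o^2 + 0.98*o + 6.22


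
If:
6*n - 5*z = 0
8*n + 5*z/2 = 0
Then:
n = 0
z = 0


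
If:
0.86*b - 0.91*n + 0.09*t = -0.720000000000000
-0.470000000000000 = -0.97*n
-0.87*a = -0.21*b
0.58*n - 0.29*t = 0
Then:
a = -0.10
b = -0.43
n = 0.48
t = 0.97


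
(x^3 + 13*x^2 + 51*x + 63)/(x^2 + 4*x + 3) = (x^2 + 10*x + 21)/(x + 1)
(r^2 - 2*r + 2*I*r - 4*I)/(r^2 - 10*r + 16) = (r + 2*I)/(r - 8)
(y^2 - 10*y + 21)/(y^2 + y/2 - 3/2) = 2*(y^2 - 10*y + 21)/(2*y^2 + y - 3)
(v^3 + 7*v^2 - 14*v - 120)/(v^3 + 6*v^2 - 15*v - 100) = (v + 6)/(v + 5)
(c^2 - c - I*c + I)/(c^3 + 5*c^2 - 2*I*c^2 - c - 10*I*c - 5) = (c - 1)/(c^2 + c*(5 - I) - 5*I)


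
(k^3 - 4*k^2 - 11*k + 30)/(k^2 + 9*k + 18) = (k^2 - 7*k + 10)/(k + 6)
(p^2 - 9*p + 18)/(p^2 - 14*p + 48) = (p - 3)/(p - 8)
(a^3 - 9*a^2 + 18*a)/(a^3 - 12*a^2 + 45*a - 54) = a/(a - 3)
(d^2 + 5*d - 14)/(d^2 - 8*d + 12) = (d + 7)/(d - 6)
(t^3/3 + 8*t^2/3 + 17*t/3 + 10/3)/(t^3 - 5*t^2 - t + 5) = (t^2 + 7*t + 10)/(3*(t^2 - 6*t + 5))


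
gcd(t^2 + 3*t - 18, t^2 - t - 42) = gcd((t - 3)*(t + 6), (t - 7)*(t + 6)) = t + 6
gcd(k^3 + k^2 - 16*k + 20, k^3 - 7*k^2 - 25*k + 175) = k + 5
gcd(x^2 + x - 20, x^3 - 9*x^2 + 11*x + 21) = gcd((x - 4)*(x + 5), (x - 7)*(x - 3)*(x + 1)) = 1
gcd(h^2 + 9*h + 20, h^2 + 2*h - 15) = h + 5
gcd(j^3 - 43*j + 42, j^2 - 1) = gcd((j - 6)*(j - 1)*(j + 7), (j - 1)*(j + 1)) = j - 1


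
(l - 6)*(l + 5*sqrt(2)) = l^2 - 6*l + 5*sqrt(2)*l - 30*sqrt(2)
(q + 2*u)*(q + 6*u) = q^2 + 8*q*u + 12*u^2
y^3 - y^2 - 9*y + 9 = (y - 3)*(y - 1)*(y + 3)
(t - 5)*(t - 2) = t^2 - 7*t + 10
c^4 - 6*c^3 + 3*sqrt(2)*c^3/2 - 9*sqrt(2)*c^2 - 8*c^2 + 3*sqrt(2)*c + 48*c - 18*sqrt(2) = (c - 6)*(c - sqrt(2))*(c - sqrt(2)/2)*(c + 3*sqrt(2))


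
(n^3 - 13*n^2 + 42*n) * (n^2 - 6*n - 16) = n^5 - 19*n^4 + 104*n^3 - 44*n^2 - 672*n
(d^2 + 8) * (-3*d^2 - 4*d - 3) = -3*d^4 - 4*d^3 - 27*d^2 - 32*d - 24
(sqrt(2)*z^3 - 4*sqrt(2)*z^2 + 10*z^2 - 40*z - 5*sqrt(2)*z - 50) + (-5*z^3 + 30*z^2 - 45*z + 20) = -5*z^3 + sqrt(2)*z^3 - 4*sqrt(2)*z^2 + 40*z^2 - 85*z - 5*sqrt(2)*z - 30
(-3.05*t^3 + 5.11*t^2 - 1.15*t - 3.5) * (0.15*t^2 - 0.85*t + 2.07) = -0.4575*t^5 + 3.359*t^4 - 10.8295*t^3 + 11.0302*t^2 + 0.5945*t - 7.245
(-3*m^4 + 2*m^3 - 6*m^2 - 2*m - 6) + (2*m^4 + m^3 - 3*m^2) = -m^4 + 3*m^3 - 9*m^2 - 2*m - 6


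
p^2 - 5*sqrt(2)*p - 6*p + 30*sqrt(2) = (p - 6)*(p - 5*sqrt(2))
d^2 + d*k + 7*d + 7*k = (d + 7)*(d + k)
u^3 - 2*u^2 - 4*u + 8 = (u - 2)^2*(u + 2)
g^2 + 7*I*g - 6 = (g + I)*(g + 6*I)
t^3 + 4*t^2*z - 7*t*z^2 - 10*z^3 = (t - 2*z)*(t + z)*(t + 5*z)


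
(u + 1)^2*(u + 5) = u^3 + 7*u^2 + 11*u + 5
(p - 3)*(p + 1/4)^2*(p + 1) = p^4 - 3*p^3/2 - 63*p^2/16 - 13*p/8 - 3/16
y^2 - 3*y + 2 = (y - 2)*(y - 1)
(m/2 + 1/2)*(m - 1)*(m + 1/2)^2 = m^4/2 + m^3/2 - 3*m^2/8 - m/2 - 1/8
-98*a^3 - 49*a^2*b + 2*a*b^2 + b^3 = (-7*a + b)*(2*a + b)*(7*a + b)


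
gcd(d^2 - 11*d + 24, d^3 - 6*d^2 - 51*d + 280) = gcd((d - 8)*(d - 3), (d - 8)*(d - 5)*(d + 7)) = d - 8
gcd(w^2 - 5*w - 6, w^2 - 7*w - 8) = w + 1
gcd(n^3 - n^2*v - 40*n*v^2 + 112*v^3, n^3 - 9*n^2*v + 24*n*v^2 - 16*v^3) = n^2 - 8*n*v + 16*v^2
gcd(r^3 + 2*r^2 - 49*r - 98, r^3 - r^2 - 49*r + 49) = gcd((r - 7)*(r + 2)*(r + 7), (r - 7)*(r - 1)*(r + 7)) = r^2 - 49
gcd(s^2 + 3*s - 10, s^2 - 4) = s - 2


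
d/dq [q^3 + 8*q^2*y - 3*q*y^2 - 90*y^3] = 3*q^2 + 16*q*y - 3*y^2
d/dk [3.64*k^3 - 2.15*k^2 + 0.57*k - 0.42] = 10.92*k^2 - 4.3*k + 0.57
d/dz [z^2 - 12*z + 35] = 2*z - 12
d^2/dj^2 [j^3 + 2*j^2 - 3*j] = 6*j + 4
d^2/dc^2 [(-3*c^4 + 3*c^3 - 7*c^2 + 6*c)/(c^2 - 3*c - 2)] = 2*(-3*c^6 + 27*c^5 - 63*c^4 - 126*c^3 - 60*c^2 + 72*c - 64)/(c^6 - 9*c^5 + 21*c^4 + 9*c^3 - 42*c^2 - 36*c - 8)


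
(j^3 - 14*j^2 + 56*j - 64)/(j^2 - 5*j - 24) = (j^2 - 6*j + 8)/(j + 3)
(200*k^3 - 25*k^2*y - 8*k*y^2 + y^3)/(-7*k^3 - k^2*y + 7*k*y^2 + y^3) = (-200*k^3 + 25*k^2*y + 8*k*y^2 - y^3)/(7*k^3 + k^2*y - 7*k*y^2 - y^3)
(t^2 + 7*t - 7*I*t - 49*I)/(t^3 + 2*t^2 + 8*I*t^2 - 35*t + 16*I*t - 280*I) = (t - 7*I)/(t^2 + t*(-5 + 8*I) - 40*I)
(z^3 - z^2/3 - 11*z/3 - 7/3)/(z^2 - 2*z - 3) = (3*z^2 - 4*z - 7)/(3*(z - 3))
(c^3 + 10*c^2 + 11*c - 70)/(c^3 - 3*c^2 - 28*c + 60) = (c + 7)/(c - 6)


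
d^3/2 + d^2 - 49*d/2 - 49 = (d/2 + 1)*(d - 7)*(d + 7)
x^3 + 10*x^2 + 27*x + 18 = (x + 1)*(x + 3)*(x + 6)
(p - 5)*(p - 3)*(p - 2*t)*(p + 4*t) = p^4 + 2*p^3*t - 8*p^3 - 8*p^2*t^2 - 16*p^2*t + 15*p^2 + 64*p*t^2 + 30*p*t - 120*t^2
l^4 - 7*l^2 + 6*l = l*(l - 2)*(l - 1)*(l + 3)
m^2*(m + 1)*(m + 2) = m^4 + 3*m^3 + 2*m^2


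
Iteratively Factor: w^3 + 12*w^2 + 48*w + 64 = (w + 4)*(w^2 + 8*w + 16) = (w + 4)^2*(w + 4)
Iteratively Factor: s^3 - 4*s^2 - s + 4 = (s - 1)*(s^2 - 3*s - 4) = (s - 1)*(s + 1)*(s - 4)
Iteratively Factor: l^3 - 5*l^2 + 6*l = (l)*(l^2 - 5*l + 6) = l*(l - 2)*(l - 3)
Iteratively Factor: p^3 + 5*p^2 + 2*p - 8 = (p + 4)*(p^2 + p - 2) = (p - 1)*(p + 4)*(p + 2)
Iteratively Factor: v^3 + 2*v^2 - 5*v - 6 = (v - 2)*(v^2 + 4*v + 3) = (v - 2)*(v + 1)*(v + 3)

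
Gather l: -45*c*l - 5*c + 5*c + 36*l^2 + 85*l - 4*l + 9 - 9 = 36*l^2 + l*(81 - 45*c)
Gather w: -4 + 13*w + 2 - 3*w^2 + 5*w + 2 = -3*w^2 + 18*w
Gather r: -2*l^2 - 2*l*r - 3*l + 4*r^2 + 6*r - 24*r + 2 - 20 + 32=-2*l^2 - 3*l + 4*r^2 + r*(-2*l - 18) + 14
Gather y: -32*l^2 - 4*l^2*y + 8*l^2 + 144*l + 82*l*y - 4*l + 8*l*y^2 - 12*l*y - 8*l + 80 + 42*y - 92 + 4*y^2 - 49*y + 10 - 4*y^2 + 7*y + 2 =-24*l^2 + 8*l*y^2 + 132*l + y*(-4*l^2 + 70*l)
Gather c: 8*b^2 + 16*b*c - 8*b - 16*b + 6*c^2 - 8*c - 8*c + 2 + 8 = 8*b^2 - 24*b + 6*c^2 + c*(16*b - 16) + 10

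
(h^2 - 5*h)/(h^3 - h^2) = (h - 5)/(h*(h - 1))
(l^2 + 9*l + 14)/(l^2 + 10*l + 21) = (l + 2)/(l + 3)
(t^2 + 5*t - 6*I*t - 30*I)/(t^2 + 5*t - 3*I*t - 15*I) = (t - 6*I)/(t - 3*I)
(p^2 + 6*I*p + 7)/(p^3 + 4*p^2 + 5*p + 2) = (p^2 + 6*I*p + 7)/(p^3 + 4*p^2 + 5*p + 2)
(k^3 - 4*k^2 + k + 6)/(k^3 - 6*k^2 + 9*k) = (k^2 - k - 2)/(k*(k - 3))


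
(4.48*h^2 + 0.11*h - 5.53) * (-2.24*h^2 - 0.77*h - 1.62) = -10.0352*h^4 - 3.696*h^3 + 5.0449*h^2 + 4.0799*h + 8.9586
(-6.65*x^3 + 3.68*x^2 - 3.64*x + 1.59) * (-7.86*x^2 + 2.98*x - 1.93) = 52.269*x^5 - 48.7418*x^4 + 52.4113*x^3 - 30.447*x^2 + 11.7634*x - 3.0687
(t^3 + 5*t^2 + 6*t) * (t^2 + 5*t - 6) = t^5 + 10*t^4 + 25*t^3 - 36*t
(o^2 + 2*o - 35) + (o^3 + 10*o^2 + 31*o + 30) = o^3 + 11*o^2 + 33*o - 5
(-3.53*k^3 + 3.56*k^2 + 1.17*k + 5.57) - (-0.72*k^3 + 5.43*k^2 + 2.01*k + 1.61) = -2.81*k^3 - 1.87*k^2 - 0.84*k + 3.96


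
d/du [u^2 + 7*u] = 2*u + 7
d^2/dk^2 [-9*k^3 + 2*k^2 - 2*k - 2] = 4 - 54*k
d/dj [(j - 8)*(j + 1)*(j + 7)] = 3*j^2 - 57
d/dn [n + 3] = 1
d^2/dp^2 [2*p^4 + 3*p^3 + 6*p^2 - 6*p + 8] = 24*p^2 + 18*p + 12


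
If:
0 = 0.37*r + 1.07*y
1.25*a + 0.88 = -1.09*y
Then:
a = -0.872*y - 0.704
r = -2.89189189189189*y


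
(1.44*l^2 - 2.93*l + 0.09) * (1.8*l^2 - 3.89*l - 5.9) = 2.592*l^4 - 10.8756*l^3 + 3.0637*l^2 + 16.9369*l - 0.531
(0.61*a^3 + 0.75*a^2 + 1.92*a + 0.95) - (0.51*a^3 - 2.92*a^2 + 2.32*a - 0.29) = 0.1*a^3 + 3.67*a^2 - 0.4*a + 1.24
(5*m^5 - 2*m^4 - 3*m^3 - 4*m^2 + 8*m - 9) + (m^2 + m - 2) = 5*m^5 - 2*m^4 - 3*m^3 - 3*m^2 + 9*m - 11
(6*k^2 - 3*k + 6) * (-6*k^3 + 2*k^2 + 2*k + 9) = -36*k^5 + 30*k^4 - 30*k^3 + 60*k^2 - 15*k + 54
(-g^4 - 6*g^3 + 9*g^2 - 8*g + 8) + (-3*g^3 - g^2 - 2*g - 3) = -g^4 - 9*g^3 + 8*g^2 - 10*g + 5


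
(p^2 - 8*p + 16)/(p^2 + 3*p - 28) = (p - 4)/(p + 7)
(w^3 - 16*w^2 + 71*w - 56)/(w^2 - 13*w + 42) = (w^2 - 9*w + 8)/(w - 6)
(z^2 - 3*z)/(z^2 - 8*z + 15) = z/(z - 5)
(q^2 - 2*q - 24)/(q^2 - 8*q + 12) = (q + 4)/(q - 2)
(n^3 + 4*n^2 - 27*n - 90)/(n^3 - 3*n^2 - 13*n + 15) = (n + 6)/(n - 1)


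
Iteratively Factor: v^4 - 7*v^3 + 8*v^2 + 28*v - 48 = (v - 3)*(v^3 - 4*v^2 - 4*v + 16) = (v - 4)*(v - 3)*(v^2 - 4) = (v - 4)*(v - 3)*(v - 2)*(v + 2)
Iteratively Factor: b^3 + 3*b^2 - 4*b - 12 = (b + 3)*(b^2 - 4) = (b - 2)*(b + 3)*(b + 2)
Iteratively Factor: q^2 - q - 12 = (q + 3)*(q - 4)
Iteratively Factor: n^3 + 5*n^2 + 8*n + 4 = (n + 1)*(n^2 + 4*n + 4) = (n + 1)*(n + 2)*(n + 2)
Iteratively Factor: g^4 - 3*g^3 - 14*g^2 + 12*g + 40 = (g - 2)*(g^3 - g^2 - 16*g - 20) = (g - 2)*(g + 2)*(g^2 - 3*g - 10) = (g - 5)*(g - 2)*(g + 2)*(g + 2)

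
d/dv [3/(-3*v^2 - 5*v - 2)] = 3*(6*v + 5)/(3*v^2 + 5*v + 2)^2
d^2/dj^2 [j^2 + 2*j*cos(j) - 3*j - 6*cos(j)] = -2*j*cos(j) - 4*sin(j) + 6*cos(j) + 2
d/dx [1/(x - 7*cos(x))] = -(7*sin(x) + 1)/(x - 7*cos(x))^2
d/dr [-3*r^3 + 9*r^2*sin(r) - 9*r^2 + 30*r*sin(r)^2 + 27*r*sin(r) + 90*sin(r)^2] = 9*r^2*cos(r) - 9*r^2 + 18*r*sin(r) + 30*r*sin(2*r) + 27*r*cos(r) - 18*r + 30*sin(r)^2 + 27*sin(r) + 90*sin(2*r)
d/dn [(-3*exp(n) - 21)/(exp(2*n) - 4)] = 3*(2*(exp(n) + 7)*exp(n) - exp(2*n) + 4)*exp(n)/(exp(2*n) - 4)^2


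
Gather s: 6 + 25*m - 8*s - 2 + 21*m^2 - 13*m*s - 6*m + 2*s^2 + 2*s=21*m^2 + 19*m + 2*s^2 + s*(-13*m - 6) + 4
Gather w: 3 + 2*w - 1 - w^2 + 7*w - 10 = -w^2 + 9*w - 8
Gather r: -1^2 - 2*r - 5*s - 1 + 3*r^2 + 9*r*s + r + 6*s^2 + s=3*r^2 + r*(9*s - 1) + 6*s^2 - 4*s - 2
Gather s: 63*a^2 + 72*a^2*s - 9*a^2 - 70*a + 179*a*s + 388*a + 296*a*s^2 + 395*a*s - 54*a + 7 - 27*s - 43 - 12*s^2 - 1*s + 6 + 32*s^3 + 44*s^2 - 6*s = 54*a^2 + 264*a + 32*s^3 + s^2*(296*a + 32) + s*(72*a^2 + 574*a - 34) - 30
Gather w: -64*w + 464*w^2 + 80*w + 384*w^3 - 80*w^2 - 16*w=384*w^3 + 384*w^2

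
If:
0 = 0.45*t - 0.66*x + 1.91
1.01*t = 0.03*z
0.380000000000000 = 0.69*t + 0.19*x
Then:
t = -0.21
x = 2.75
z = -6.98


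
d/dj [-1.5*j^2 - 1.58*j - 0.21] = -3.0*j - 1.58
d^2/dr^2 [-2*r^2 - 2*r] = -4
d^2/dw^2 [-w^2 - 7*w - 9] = -2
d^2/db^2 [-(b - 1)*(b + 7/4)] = -2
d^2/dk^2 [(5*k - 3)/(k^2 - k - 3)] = 2*((8 - 15*k)*(-k^2 + k + 3) - (2*k - 1)^2*(5*k - 3))/(-k^2 + k + 3)^3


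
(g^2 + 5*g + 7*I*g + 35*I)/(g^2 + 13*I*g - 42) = (g + 5)/(g + 6*I)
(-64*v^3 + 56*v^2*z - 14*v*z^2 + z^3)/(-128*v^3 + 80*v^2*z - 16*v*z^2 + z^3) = (-2*v + z)/(-4*v + z)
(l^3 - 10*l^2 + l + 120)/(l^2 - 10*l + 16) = (l^2 - 2*l - 15)/(l - 2)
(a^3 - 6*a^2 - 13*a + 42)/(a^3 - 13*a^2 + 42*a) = (a^2 + a - 6)/(a*(a - 6))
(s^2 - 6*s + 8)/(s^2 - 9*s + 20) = (s - 2)/(s - 5)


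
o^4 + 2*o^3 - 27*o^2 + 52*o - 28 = (o - 2)^2*(o - 1)*(o + 7)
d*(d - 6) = d^2 - 6*d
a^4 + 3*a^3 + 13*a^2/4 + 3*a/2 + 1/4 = (a + 1/2)^2*(a + 1)^2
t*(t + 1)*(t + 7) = t^3 + 8*t^2 + 7*t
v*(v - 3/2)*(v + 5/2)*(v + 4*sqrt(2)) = v^4 + v^3 + 4*sqrt(2)*v^3 - 15*v^2/4 + 4*sqrt(2)*v^2 - 15*sqrt(2)*v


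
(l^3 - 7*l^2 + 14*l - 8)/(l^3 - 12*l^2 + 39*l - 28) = (l - 2)/(l - 7)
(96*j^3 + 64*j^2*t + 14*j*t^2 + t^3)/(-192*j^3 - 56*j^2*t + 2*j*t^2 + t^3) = (4*j + t)/(-8*j + t)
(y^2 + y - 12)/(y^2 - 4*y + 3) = (y + 4)/(y - 1)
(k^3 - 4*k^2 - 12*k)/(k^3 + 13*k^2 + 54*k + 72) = k*(k^2 - 4*k - 12)/(k^3 + 13*k^2 + 54*k + 72)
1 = 1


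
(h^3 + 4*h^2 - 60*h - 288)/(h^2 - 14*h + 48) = (h^2 + 12*h + 36)/(h - 6)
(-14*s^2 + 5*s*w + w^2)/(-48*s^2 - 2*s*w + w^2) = (14*s^2 - 5*s*w - w^2)/(48*s^2 + 2*s*w - w^2)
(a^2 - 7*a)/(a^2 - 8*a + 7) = a/(a - 1)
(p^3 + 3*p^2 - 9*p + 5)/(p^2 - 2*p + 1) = p + 5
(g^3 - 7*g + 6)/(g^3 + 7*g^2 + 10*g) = (g^3 - 7*g + 6)/(g*(g^2 + 7*g + 10))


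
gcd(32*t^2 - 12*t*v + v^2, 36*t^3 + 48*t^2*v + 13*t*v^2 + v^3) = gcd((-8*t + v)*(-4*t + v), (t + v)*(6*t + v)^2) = 1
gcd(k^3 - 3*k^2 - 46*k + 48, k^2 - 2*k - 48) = k^2 - 2*k - 48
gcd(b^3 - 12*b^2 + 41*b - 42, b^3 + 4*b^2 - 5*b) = 1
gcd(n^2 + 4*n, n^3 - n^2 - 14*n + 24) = n + 4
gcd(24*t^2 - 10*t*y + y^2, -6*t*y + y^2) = -6*t + y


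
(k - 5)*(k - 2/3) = k^2 - 17*k/3 + 10/3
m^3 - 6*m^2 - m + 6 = (m - 6)*(m - 1)*(m + 1)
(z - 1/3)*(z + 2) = z^2 + 5*z/3 - 2/3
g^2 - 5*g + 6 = (g - 3)*(g - 2)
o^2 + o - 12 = (o - 3)*(o + 4)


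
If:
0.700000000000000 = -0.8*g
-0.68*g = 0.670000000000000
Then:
No Solution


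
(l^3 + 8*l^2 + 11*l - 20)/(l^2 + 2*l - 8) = (l^2 + 4*l - 5)/(l - 2)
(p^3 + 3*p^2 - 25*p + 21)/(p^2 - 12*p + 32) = (p^3 + 3*p^2 - 25*p + 21)/(p^2 - 12*p + 32)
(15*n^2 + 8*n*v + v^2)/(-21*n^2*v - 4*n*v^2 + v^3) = (5*n + v)/(v*(-7*n + v))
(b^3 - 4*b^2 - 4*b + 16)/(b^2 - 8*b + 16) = (b^2 - 4)/(b - 4)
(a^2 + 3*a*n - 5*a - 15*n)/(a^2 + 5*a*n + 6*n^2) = (a - 5)/(a + 2*n)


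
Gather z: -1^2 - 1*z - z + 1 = -2*z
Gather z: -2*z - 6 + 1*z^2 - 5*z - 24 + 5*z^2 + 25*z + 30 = 6*z^2 + 18*z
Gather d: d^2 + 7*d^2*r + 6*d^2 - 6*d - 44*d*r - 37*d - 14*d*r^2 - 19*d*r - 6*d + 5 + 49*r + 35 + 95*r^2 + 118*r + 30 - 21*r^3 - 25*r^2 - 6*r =d^2*(7*r + 7) + d*(-14*r^2 - 63*r - 49) - 21*r^3 + 70*r^2 + 161*r + 70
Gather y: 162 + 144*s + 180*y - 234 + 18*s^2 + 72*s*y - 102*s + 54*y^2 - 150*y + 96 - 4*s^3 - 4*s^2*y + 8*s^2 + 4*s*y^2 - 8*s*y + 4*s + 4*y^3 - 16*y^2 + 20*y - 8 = -4*s^3 + 26*s^2 + 46*s + 4*y^3 + y^2*(4*s + 38) + y*(-4*s^2 + 64*s + 50) + 16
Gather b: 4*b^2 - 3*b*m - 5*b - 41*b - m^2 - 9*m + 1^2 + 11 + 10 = 4*b^2 + b*(-3*m - 46) - m^2 - 9*m + 22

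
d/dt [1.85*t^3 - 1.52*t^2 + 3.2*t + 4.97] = 5.55*t^2 - 3.04*t + 3.2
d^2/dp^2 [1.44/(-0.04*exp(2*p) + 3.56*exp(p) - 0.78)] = (-1.44*(0.08*exp(p) - 3.56)*(0.16*exp(p) - 7.12)*exp(p) + (0.2304*exp(p) - 5.1264)*(0.04*exp(2*p) - 3.56*exp(p) + 0.78))*exp(p)/(0.04*exp(2*p) - 3.56*exp(p) + 0.78)^3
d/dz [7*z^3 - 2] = 21*z^2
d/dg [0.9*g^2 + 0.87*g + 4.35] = 1.8*g + 0.87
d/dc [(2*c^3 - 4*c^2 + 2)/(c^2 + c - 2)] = 2*(c^2 + 4*c - 1)/(c^2 + 4*c + 4)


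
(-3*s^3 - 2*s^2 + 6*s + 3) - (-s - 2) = -3*s^3 - 2*s^2 + 7*s + 5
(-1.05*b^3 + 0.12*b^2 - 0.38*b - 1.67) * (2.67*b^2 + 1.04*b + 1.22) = -2.8035*b^5 - 0.7716*b^4 - 2.1708*b^3 - 4.7077*b^2 - 2.2004*b - 2.0374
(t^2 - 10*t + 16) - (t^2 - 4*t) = 16 - 6*t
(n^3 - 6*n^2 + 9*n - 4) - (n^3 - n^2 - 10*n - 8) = -5*n^2 + 19*n + 4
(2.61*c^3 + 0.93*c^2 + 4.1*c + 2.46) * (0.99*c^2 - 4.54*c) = 2.5839*c^5 - 10.9287*c^4 - 0.163200000000001*c^3 - 16.1786*c^2 - 11.1684*c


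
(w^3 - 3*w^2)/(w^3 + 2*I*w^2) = (w - 3)/(w + 2*I)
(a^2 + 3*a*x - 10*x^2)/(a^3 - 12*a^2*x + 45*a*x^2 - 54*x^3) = (a^2 + 3*a*x - 10*x^2)/(a^3 - 12*a^2*x + 45*a*x^2 - 54*x^3)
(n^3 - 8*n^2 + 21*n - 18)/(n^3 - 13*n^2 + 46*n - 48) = (n - 3)/(n - 8)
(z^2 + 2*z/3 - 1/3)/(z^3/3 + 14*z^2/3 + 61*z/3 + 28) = (3*z^2 + 2*z - 1)/(z^3 + 14*z^2 + 61*z + 84)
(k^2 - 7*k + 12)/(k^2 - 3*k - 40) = (-k^2 + 7*k - 12)/(-k^2 + 3*k + 40)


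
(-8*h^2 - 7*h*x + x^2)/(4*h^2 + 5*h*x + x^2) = (-8*h + x)/(4*h + x)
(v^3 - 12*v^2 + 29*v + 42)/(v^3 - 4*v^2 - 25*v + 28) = (v^2 - 5*v - 6)/(v^2 + 3*v - 4)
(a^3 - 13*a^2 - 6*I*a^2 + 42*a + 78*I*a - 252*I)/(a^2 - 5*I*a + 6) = (a^2 - 13*a + 42)/(a + I)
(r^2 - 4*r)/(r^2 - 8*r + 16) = r/(r - 4)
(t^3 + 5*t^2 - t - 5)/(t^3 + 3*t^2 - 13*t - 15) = (t - 1)/(t - 3)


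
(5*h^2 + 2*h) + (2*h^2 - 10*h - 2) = 7*h^2 - 8*h - 2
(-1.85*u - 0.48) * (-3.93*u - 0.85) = 7.2705*u^2 + 3.4589*u + 0.408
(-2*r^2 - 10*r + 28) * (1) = -2*r^2 - 10*r + 28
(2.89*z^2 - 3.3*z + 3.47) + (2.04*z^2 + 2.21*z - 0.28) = 4.93*z^2 - 1.09*z + 3.19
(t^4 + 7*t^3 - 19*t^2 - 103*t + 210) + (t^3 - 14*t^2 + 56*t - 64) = t^4 + 8*t^3 - 33*t^2 - 47*t + 146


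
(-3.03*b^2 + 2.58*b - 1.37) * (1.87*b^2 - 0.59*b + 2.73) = -5.6661*b^4 + 6.6123*b^3 - 12.356*b^2 + 7.8517*b - 3.7401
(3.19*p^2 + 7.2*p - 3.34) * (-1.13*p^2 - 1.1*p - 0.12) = -3.6047*p^4 - 11.645*p^3 - 4.5286*p^2 + 2.81*p + 0.4008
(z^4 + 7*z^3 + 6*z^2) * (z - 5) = z^5 + 2*z^4 - 29*z^3 - 30*z^2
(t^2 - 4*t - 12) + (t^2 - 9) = 2*t^2 - 4*t - 21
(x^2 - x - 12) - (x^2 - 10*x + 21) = 9*x - 33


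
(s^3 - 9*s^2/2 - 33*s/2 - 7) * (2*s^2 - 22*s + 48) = 2*s^5 - 31*s^4 + 114*s^3 + 133*s^2 - 638*s - 336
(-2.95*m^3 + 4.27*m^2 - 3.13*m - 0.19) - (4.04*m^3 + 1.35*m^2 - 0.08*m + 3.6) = -6.99*m^3 + 2.92*m^2 - 3.05*m - 3.79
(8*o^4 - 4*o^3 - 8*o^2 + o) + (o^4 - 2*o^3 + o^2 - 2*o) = 9*o^4 - 6*o^3 - 7*o^2 - o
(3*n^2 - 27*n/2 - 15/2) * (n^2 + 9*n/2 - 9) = 3*n^4 - 381*n^2/4 + 351*n/4 + 135/2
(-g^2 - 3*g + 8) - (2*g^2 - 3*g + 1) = 7 - 3*g^2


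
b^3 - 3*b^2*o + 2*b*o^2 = b*(b - 2*o)*(b - o)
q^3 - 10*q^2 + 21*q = q*(q - 7)*(q - 3)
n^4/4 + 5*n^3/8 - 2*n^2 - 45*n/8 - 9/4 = (n/4 + 1/2)*(n - 3)*(n + 1/2)*(n + 3)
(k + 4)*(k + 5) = k^2 + 9*k + 20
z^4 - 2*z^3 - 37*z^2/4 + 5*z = z*(z - 4)*(z - 1/2)*(z + 5/2)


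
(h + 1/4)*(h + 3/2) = h^2 + 7*h/4 + 3/8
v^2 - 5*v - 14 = (v - 7)*(v + 2)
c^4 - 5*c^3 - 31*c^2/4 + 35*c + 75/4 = (c - 5)*(c - 3)*(c + 1/2)*(c + 5/2)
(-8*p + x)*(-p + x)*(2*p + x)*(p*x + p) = 16*p^4*x + 16*p^4 - 10*p^3*x^2 - 10*p^3*x - 7*p^2*x^3 - 7*p^2*x^2 + p*x^4 + p*x^3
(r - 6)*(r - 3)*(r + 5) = r^3 - 4*r^2 - 27*r + 90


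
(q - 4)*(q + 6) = q^2 + 2*q - 24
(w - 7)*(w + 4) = w^2 - 3*w - 28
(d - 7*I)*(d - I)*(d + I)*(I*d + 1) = I*d^4 + 8*d^3 - 6*I*d^2 + 8*d - 7*I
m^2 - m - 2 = (m - 2)*(m + 1)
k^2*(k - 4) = k^3 - 4*k^2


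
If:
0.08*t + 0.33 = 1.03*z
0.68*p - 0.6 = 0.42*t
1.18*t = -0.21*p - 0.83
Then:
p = 0.40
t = -0.78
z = 0.26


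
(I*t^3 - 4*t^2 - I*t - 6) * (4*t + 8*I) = 4*I*t^4 - 24*t^3 - 36*I*t^2 - 16*t - 48*I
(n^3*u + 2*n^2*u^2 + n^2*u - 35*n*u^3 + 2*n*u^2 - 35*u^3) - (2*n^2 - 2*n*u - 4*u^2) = n^3*u + 2*n^2*u^2 + n^2*u - 2*n^2 - 35*n*u^3 + 2*n*u^2 + 2*n*u - 35*u^3 + 4*u^2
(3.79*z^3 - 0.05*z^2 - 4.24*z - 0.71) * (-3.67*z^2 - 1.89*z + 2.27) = -13.9093*z^5 - 6.9796*z^4 + 24.2586*z^3 + 10.5058*z^2 - 8.2829*z - 1.6117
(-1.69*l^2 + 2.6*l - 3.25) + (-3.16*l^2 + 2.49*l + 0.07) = -4.85*l^2 + 5.09*l - 3.18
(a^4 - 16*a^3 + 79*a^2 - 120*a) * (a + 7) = a^5 - 9*a^4 - 33*a^3 + 433*a^2 - 840*a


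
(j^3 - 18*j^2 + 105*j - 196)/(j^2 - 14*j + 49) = j - 4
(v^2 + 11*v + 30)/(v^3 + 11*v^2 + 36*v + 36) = (v + 5)/(v^2 + 5*v + 6)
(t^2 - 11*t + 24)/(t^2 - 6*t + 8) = (t^2 - 11*t + 24)/(t^2 - 6*t + 8)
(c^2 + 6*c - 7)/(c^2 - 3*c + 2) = (c + 7)/(c - 2)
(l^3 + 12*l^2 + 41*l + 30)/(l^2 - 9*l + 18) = (l^3 + 12*l^2 + 41*l + 30)/(l^2 - 9*l + 18)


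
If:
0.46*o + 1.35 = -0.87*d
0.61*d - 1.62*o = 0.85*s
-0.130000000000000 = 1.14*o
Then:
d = -1.49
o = -0.11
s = -0.85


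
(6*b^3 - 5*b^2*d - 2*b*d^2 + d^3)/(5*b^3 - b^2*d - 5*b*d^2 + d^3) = (6*b^2 + b*d - d^2)/(5*b^2 + 4*b*d - d^2)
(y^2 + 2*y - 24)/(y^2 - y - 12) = (y + 6)/(y + 3)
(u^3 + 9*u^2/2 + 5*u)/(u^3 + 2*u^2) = (u + 5/2)/u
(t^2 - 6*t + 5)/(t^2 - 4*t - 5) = (t - 1)/(t + 1)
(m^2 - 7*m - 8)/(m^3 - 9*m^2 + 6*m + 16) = 1/(m - 2)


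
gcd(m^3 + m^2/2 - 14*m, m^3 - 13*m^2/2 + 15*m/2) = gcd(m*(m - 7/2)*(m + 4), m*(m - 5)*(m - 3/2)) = m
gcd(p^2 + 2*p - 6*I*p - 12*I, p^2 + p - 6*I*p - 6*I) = p - 6*I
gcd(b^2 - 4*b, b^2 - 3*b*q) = b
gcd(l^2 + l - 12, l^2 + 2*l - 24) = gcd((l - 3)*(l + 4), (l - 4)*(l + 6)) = 1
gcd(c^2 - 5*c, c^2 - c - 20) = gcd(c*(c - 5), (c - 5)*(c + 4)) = c - 5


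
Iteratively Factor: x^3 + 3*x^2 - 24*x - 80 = (x - 5)*(x^2 + 8*x + 16) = (x - 5)*(x + 4)*(x + 4)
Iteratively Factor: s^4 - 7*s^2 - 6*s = (s)*(s^3 - 7*s - 6) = s*(s + 1)*(s^2 - s - 6) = s*(s - 3)*(s + 1)*(s + 2)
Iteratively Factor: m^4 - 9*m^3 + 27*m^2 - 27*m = (m - 3)*(m^3 - 6*m^2 + 9*m) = (m - 3)^2*(m^2 - 3*m) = (m - 3)^3*(m)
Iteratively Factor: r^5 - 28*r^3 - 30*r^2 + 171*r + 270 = (r + 2)*(r^4 - 2*r^3 - 24*r^2 + 18*r + 135) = (r + 2)*(r + 3)*(r^3 - 5*r^2 - 9*r + 45) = (r - 5)*(r + 2)*(r + 3)*(r^2 - 9) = (r - 5)*(r + 2)*(r + 3)^2*(r - 3)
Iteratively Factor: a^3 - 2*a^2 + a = (a)*(a^2 - 2*a + 1) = a*(a - 1)*(a - 1)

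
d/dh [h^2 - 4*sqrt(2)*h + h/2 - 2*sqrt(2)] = 2*h - 4*sqrt(2) + 1/2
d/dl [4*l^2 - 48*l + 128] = 8*l - 48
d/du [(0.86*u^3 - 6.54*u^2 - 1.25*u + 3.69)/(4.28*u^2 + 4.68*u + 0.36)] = (3.6808*u^4 + 8.0496*u^3 - 24.3284*u^2 - 36.2952*u - 17.7192)/(18.3184*u^4 + 40.0608*u^3 + 24.984*u^2 + 3.3696*u + 0.1296)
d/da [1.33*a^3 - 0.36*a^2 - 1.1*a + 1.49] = 3.99*a^2 - 0.72*a - 1.1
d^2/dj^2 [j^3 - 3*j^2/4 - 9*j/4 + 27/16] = 6*j - 3/2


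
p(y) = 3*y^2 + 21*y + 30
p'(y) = 6*y + 21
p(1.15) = 58.12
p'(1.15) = 27.90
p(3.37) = 134.84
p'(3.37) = 41.22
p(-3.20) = -6.48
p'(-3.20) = 1.80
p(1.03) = 54.81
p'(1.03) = 27.18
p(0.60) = 43.68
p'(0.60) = 24.60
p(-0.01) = 29.79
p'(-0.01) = 20.94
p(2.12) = 88.00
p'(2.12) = 33.72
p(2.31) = 94.52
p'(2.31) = 34.86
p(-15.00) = 390.00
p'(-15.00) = -69.00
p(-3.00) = -6.00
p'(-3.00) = 3.00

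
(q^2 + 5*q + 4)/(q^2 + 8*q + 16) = (q + 1)/(q + 4)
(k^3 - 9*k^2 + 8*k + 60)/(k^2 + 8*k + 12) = (k^2 - 11*k + 30)/(k + 6)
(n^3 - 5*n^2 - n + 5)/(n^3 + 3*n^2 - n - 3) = (n - 5)/(n + 3)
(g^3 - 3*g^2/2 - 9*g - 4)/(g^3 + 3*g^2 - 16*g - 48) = (g^2 + 5*g/2 + 1)/(g^2 + 7*g + 12)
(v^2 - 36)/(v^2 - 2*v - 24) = (v + 6)/(v + 4)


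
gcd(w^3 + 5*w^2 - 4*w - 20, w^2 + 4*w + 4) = w + 2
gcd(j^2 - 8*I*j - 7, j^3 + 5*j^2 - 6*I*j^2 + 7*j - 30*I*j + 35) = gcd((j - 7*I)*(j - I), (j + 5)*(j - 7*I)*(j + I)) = j - 7*I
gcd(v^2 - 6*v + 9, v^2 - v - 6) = v - 3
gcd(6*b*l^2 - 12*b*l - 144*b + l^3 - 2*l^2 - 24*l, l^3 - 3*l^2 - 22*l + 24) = l^2 - 2*l - 24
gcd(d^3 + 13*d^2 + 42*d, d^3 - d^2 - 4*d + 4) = 1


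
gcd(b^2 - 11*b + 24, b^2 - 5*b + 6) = b - 3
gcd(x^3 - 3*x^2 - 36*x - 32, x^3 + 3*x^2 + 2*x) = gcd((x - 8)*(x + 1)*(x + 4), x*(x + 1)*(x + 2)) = x + 1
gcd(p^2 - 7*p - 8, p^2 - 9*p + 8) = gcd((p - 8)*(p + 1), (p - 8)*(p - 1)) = p - 8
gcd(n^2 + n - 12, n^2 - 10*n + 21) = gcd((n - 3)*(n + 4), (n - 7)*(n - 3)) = n - 3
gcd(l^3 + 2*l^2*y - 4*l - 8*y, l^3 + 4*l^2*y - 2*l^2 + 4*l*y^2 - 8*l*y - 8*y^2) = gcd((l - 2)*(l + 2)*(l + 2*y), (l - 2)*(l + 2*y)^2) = l^2 + 2*l*y - 2*l - 4*y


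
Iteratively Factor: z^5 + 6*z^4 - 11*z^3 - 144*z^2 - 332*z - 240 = (z + 2)*(z^4 + 4*z^3 - 19*z^2 - 106*z - 120) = (z + 2)^2*(z^3 + 2*z^2 - 23*z - 60) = (z + 2)^2*(z + 3)*(z^2 - z - 20) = (z - 5)*(z + 2)^2*(z + 3)*(z + 4)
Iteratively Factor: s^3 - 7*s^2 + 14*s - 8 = (s - 4)*(s^2 - 3*s + 2) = (s - 4)*(s - 2)*(s - 1)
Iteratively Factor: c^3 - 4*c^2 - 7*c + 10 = (c + 2)*(c^2 - 6*c + 5) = (c - 5)*(c + 2)*(c - 1)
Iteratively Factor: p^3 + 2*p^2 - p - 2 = (p - 1)*(p^2 + 3*p + 2) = (p - 1)*(p + 1)*(p + 2)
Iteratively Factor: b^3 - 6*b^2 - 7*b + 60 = (b - 5)*(b^2 - b - 12) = (b - 5)*(b + 3)*(b - 4)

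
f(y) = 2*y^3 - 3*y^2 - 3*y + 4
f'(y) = 6*y^2 - 6*y - 3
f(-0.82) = 3.34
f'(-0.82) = 5.95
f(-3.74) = -131.37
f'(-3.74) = 103.37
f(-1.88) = -14.25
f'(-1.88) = 29.49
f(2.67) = 12.67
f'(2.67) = 23.75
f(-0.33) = 4.59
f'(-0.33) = -0.37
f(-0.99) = 2.09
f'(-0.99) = 8.82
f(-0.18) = 4.43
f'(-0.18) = -1.73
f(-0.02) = 4.06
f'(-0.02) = -2.88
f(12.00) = 2992.00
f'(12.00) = 789.00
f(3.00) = 22.00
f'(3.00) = 33.00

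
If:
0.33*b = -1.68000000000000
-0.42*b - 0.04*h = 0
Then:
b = -5.09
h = 53.45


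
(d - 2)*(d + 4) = d^2 + 2*d - 8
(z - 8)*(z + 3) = z^2 - 5*z - 24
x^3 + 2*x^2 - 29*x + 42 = (x - 3)*(x - 2)*(x + 7)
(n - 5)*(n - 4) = n^2 - 9*n + 20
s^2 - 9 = (s - 3)*(s + 3)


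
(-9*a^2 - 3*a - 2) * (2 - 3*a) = 27*a^3 - 9*a^2 - 4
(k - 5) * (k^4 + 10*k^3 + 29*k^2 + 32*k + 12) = k^5 + 5*k^4 - 21*k^3 - 113*k^2 - 148*k - 60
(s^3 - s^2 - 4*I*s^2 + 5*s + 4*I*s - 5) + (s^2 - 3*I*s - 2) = s^3 - 4*I*s^2 + 5*s + I*s - 7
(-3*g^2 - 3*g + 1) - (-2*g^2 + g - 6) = -g^2 - 4*g + 7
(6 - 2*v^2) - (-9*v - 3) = -2*v^2 + 9*v + 9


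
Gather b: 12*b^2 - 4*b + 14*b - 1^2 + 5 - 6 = 12*b^2 + 10*b - 2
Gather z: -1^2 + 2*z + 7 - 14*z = 6 - 12*z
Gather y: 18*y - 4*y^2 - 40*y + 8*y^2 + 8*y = 4*y^2 - 14*y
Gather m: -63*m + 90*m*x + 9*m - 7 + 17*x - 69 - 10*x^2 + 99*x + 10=m*(90*x - 54) - 10*x^2 + 116*x - 66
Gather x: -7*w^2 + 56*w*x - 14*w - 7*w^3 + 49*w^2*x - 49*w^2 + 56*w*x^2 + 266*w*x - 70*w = -7*w^3 - 56*w^2 + 56*w*x^2 - 84*w + x*(49*w^2 + 322*w)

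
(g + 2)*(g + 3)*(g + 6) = g^3 + 11*g^2 + 36*g + 36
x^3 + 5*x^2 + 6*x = x*(x + 2)*(x + 3)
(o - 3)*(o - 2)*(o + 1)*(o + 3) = o^4 - o^3 - 11*o^2 + 9*o + 18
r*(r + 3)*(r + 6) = r^3 + 9*r^2 + 18*r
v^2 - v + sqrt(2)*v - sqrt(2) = (v - 1)*(v + sqrt(2))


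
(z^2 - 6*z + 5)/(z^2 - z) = (z - 5)/z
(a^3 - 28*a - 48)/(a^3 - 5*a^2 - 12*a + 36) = (a^2 + 6*a + 8)/(a^2 + a - 6)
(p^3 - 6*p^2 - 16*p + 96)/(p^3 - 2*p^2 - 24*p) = (p - 4)/p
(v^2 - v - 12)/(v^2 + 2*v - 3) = (v - 4)/(v - 1)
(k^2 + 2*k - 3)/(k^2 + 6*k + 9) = (k - 1)/(k + 3)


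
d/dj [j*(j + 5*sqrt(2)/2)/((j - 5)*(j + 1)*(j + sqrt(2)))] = (-j*(j - 5)*(j + 1)*(2*j + 5*sqrt(2)) - j*(j - 5)*(j + sqrt(2))*(2*j + 5*sqrt(2)) - j*(j + 1)*(j + sqrt(2))*(2*j + 5*sqrt(2)) + (j - 5)*(j + 1)*(j + sqrt(2))*(4*j + 5*sqrt(2)))/(2*(j - 5)^2*(j + 1)^2*(j + sqrt(2))^2)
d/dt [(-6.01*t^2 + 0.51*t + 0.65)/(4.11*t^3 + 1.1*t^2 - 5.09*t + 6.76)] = (24.7011*t^4 - 4.1922*t^3 + 22.0154*t^2 - 82.6852*t + 6.7561)/(16.8921*t^6 + 9.042*t^5 - 40.6298*t^4 + 44.3692*t^3 + 40.7801*t^2 - 68.8168*t + 45.6976)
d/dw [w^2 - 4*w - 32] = 2*w - 4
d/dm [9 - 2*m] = -2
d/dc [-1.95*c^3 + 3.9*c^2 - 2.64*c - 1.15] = -5.85*c^2 + 7.8*c - 2.64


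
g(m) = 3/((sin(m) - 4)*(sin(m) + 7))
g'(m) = -3*cos(m)/((sin(m) - 4)*(sin(m) + 7)^2) - 3*cos(m)/((sin(m) - 4)^2*(sin(m) + 7))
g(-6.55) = -0.10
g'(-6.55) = -0.01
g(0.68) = -0.12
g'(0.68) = -0.02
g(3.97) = -0.10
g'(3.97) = 0.00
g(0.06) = -0.11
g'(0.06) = -0.01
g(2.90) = -0.11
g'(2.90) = 0.01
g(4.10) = -0.10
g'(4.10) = 0.00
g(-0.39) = -0.10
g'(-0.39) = -0.01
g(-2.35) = -0.10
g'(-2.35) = 0.00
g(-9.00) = -0.10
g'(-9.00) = 0.01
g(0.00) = -0.11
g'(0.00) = -0.01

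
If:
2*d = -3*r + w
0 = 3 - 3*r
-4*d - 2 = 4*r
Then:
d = -3/2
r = 1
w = 0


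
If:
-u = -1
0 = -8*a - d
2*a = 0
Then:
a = 0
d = 0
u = 1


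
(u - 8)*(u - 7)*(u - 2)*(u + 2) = u^4 - 15*u^3 + 52*u^2 + 60*u - 224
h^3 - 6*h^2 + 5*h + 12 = (h - 4)*(h - 3)*(h + 1)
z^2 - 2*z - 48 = (z - 8)*(z + 6)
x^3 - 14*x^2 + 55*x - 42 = (x - 7)*(x - 6)*(x - 1)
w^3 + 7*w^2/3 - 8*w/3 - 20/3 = (w - 5/3)*(w + 2)^2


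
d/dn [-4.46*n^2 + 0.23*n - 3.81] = 0.23 - 8.92*n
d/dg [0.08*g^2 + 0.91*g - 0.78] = 0.16*g + 0.91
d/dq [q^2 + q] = 2*q + 1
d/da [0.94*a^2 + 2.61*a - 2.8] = 1.88*a + 2.61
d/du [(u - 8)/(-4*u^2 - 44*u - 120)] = (-u^2 - 11*u + (u - 8)*(2*u + 11) - 30)/(4*(u^2 + 11*u + 30)^2)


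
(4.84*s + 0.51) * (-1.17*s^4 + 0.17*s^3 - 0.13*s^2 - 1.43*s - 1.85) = -5.6628*s^5 + 0.2261*s^4 - 0.5425*s^3 - 6.9875*s^2 - 9.6833*s - 0.9435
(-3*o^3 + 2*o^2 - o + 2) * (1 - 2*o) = 6*o^4 - 7*o^3 + 4*o^2 - 5*o + 2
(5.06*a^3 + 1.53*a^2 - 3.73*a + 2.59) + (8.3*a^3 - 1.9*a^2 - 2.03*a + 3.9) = 13.36*a^3 - 0.37*a^2 - 5.76*a + 6.49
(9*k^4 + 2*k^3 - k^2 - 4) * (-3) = -27*k^4 - 6*k^3 + 3*k^2 + 12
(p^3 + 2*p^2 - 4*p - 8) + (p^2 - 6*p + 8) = p^3 + 3*p^2 - 10*p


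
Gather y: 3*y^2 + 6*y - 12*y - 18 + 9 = 3*y^2 - 6*y - 9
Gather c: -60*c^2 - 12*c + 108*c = -60*c^2 + 96*c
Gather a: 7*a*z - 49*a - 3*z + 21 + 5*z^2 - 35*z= a*(7*z - 49) + 5*z^2 - 38*z + 21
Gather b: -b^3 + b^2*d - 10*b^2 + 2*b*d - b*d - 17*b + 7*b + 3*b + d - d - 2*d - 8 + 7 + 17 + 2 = -b^3 + b^2*(d - 10) + b*(d - 7) - 2*d + 18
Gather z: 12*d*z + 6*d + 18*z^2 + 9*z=6*d + 18*z^2 + z*(12*d + 9)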